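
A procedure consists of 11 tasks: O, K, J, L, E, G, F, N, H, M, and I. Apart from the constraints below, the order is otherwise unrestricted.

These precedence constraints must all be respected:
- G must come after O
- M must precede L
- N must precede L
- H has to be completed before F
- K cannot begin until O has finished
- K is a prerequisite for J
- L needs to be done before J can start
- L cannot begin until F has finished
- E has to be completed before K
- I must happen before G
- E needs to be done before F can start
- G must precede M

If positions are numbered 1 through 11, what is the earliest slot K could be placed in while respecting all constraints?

3

Working backwards through the constraints from K, its full set of required predecessors is O, E — 2 of them.
With 2 mandatory predecessors, the earliest K can sit is position 2+1 = 3, and placing just those 2 first achieves it.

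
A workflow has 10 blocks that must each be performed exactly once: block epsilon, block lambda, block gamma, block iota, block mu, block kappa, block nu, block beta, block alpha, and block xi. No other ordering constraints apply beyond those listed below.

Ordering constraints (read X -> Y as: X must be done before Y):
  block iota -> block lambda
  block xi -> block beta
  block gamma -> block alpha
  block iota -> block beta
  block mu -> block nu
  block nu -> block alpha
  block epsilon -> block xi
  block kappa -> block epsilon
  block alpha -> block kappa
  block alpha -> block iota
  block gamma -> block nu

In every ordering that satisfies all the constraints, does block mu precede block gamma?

No

No chain of constraints connects block mu to block gamma in either direction.
A valid ordering placing block gamma before block mu exists, so the answer is no.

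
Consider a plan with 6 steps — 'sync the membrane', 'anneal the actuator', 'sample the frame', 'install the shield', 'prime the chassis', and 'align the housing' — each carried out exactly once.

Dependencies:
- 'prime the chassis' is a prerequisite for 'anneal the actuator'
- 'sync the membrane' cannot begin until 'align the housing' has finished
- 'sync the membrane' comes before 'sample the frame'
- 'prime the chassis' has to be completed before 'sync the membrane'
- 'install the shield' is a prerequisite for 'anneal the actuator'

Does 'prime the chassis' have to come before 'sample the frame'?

Yes

Following the dependencies: 'prime the chassis' → 'sync the membrane' → 'sample the frame'.
So 'prime the chassis' must precede 'sample the frame' in any valid ordering.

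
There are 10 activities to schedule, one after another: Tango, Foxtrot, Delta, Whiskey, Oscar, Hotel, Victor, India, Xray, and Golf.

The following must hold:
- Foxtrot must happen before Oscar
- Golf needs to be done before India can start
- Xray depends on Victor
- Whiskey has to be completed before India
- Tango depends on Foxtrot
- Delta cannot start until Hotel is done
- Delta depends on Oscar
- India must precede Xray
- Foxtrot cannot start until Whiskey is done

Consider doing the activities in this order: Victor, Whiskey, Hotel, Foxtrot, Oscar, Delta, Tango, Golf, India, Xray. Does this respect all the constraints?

Checking each listed constraint against this order: for instance, Victor is in position 1 and Xray in position 10, so that constraint holds — and the remaining constraints check out the same way.

Yes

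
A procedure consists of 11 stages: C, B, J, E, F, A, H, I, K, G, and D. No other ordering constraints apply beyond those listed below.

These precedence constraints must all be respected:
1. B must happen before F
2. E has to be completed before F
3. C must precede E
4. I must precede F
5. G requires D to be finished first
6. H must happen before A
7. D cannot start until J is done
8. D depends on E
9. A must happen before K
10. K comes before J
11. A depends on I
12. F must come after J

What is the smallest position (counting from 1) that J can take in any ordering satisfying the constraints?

5

Every stage that must precede J has to come before it. Tracing all chains that end at J, those stages are: A, H, I, K — 4 in total.
So at minimum 4 stages come before J, putting J no earlier than position 5. That position is achievable by scheduling exactly those predecessors first.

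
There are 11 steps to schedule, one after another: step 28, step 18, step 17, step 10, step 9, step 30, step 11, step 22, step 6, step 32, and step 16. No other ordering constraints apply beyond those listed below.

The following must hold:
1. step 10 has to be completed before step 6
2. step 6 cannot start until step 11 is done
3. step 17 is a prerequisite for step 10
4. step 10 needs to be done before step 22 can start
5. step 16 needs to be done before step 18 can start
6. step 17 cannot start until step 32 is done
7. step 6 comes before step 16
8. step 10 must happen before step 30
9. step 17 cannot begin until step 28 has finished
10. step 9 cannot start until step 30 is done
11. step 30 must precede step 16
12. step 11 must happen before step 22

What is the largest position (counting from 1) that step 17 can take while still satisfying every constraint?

The steps that are forced after step 17, directly or by a chain of constraints, are step 18, step 10, step 9, step 30, step 22, step 6, step 16. That's 7 steps.
With 7 mandatory successors out of 11 steps total, the latest slot for step 17 is 11−7 = 4, and it's reachable by doing all non-successors before step 17.

4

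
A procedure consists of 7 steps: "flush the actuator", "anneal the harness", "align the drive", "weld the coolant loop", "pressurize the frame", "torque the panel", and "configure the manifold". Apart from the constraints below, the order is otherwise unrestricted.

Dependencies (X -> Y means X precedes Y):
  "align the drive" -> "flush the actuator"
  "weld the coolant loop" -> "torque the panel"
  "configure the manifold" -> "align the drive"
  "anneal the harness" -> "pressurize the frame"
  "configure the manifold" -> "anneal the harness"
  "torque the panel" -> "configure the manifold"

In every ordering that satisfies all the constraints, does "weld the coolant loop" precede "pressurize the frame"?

Chaining the stated constraints: "weld the coolant loop" → "torque the panel" → "configure the manifold" → "anneal the harness" → "pressurize the frame".
That forces "weld the coolant loop" before "pressurize the frame" in every valid schedule.

Yes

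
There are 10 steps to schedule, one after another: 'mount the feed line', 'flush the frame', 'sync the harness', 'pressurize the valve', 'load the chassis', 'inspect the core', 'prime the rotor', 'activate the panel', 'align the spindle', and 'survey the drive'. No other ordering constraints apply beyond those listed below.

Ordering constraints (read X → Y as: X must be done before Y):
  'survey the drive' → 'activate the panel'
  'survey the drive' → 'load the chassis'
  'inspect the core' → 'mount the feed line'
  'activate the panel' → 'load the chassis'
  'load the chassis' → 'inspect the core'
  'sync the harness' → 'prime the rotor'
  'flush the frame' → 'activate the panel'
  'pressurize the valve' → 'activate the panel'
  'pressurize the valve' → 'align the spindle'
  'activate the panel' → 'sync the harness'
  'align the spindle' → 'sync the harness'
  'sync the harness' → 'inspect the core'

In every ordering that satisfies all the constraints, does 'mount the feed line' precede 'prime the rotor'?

No

Nothing in the constraints links 'mount the feed line' and 'prime the rotor'; they are unordered relative to each other.
There exist valid orderings with 'prime the rotor' before 'mount the feed line', so 'mount the feed line' is not required to come first.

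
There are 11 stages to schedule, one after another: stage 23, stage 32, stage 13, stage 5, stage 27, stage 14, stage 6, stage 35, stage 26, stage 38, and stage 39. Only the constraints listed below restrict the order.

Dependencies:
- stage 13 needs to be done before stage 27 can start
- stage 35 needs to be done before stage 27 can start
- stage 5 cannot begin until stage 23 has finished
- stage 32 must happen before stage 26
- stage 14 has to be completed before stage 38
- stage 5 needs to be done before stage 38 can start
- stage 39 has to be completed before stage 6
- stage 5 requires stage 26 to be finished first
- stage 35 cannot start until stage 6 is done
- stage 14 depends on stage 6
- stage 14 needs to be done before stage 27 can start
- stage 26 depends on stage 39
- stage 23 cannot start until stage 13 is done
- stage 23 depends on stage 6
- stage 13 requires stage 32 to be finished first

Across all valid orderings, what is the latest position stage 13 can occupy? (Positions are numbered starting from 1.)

Every stage that must follow stage 13 has to come after it. Tracing all chains starting from stage 13, those stages are: stage 23, stage 5, stage 27, stage 38 — 4 in total.
With 4 mandatory successors out of 11 stages total, the latest slot for stage 13 is 11−4 = 7, and it's reachable by doing all non-successors before stage 13.

7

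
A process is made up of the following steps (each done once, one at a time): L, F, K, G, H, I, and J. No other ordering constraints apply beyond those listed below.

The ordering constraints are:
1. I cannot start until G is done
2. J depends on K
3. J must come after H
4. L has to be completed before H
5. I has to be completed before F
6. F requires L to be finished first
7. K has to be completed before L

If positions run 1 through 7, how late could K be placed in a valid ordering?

Every step that must follow K has to come after it. Tracing all chains starting from K, those steps are: L, F, H, J — 4 in total.
So at least 4 steps follow K, putting K no later than position 3. That position is achievable by scheduling everything else first.

3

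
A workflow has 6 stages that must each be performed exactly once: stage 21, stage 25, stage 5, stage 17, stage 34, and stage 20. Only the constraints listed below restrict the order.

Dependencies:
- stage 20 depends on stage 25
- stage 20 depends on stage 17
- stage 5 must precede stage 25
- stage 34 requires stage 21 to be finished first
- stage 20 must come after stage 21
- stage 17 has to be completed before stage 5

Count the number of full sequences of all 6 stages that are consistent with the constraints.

The stages with no prerequisites are stage 21, stage 17; any of them can be placed first.
Counting all ways to extend the partial order to a total order gives 14.

14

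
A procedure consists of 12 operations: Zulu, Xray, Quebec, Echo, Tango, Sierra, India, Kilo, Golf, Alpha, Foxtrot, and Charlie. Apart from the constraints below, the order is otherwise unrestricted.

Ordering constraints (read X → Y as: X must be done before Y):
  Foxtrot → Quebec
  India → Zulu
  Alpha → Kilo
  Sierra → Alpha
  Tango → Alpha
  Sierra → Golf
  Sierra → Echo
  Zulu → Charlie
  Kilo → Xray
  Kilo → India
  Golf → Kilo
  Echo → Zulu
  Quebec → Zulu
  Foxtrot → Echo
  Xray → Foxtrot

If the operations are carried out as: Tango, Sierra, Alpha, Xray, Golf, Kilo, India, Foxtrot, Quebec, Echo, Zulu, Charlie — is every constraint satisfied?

No

In the proposed order, Xray appears before Kilo.
But one of the constraints requires Kilo before Xray, so this ordering violates it.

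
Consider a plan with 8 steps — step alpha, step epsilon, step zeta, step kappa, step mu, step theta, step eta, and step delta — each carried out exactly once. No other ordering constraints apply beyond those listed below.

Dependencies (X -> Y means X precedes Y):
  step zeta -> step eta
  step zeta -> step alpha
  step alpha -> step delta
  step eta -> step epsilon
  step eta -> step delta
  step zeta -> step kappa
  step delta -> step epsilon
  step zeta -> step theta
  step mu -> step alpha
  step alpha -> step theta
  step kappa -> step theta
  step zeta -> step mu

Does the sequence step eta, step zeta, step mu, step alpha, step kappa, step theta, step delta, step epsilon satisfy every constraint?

No

In the proposed order, step eta appears before step zeta.
But one of the constraints requires step zeta before step eta, so this ordering violates it.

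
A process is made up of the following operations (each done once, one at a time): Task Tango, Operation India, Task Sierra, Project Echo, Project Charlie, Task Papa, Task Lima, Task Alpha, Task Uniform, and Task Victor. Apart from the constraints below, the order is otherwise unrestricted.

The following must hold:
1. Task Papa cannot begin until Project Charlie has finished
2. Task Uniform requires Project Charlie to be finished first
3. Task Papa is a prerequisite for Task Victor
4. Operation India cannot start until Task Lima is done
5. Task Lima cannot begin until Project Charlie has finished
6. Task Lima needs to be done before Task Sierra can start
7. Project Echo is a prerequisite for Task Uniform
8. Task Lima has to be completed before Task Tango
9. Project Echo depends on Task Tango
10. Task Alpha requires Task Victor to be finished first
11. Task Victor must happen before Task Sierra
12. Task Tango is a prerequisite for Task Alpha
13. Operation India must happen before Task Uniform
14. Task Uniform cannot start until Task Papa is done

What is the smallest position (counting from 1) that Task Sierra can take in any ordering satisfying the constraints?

5

Every operation that must precede Task Sierra has to come before it. Tracing all chains that end at Task Sierra, those operations are: Project Charlie, Task Papa, Task Lima, Task Victor — 4 in total.
So at minimum 4 operations come before Task Sierra, putting Task Sierra no earlier than position 5. That position is achievable by scheduling exactly those predecessors first.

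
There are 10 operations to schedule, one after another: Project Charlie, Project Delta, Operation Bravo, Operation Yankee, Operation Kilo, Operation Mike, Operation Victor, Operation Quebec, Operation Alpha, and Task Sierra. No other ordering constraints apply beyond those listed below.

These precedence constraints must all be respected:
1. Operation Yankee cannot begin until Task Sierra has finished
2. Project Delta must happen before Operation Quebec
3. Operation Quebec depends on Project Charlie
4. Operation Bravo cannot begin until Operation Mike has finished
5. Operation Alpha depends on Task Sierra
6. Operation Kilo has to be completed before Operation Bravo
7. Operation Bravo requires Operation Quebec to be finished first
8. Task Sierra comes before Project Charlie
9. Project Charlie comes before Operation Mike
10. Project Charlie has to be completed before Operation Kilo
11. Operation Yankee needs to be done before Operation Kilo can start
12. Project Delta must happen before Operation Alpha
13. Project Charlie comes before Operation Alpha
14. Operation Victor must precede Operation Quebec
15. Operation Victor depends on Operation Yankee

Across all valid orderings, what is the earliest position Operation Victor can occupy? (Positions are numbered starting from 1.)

Working backwards through the constraints from Operation Victor, its full set of required predecessors is Operation Yankee, Task Sierra — 2 of them.
With 2 mandatory predecessors, the earliest Operation Victor can sit is position 2+1 = 3, and placing just those 2 first achieves it.

3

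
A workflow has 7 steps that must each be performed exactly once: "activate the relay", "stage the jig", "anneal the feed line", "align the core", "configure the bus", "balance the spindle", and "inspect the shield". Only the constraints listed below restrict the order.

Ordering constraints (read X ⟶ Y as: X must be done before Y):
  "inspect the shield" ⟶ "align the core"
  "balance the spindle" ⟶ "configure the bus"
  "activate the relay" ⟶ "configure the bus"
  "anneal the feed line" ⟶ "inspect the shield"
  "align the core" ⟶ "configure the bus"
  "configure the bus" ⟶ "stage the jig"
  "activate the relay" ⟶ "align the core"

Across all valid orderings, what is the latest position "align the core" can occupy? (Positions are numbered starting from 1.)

5

Following every chain forward from "align the core", the steps that must come later are "stage the jig", "configure the bus" — 2 of them.
With 2 mandatory successors out of 7 steps total, the latest slot for "align the core" is 7−2 = 5, and it's reachable by doing all non-successors before "align the core".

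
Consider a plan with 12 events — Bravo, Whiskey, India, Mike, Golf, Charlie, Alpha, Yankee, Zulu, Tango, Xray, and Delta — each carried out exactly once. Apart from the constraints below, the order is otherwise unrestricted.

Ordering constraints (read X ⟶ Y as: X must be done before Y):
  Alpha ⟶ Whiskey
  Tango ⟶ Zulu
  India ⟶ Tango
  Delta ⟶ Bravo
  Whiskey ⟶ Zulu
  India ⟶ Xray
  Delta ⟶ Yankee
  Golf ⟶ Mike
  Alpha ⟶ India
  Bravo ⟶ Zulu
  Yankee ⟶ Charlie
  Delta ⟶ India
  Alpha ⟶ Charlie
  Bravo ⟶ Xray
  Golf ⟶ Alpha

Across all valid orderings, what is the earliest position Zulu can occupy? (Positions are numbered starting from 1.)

Working backwards through the constraints from Zulu, its full set of required predecessors is Bravo, Whiskey, India, Golf, Alpha, Tango, Delta — 7 of them.
With 7 mandatory predecessors, the earliest Zulu can sit is position 7+1 = 8, and placing just those 7 first achieves it.

8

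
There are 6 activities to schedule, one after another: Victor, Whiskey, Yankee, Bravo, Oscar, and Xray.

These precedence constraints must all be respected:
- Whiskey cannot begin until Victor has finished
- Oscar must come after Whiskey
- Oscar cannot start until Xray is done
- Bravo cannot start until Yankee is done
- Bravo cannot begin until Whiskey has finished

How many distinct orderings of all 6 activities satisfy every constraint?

3 activities have no prerequisites (Victor, Yankee, Xray), so any of them could come first.
Counting all ways to extend the partial order to a total order gives 30.

30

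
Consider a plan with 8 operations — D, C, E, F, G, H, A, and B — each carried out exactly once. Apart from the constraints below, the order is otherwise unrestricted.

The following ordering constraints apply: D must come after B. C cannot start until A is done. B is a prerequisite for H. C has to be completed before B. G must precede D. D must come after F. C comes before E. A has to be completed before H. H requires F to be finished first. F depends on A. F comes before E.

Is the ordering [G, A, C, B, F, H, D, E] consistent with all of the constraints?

Yes

Every stated constraint is respected: G sits at position 1, ahead of D at position 7, and each of the other listed pairs likewise has the predecessor earlier in the sequence.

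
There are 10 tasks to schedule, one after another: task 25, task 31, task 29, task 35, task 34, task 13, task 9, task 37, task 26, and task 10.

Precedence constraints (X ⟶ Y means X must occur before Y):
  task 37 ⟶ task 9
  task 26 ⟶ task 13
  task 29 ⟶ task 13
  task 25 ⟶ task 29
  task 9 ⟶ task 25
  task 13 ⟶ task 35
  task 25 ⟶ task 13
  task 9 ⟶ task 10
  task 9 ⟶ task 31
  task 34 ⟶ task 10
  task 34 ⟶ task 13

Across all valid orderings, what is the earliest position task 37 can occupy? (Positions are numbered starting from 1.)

1

No constraint forces any other task before task 37, so it can be placed first.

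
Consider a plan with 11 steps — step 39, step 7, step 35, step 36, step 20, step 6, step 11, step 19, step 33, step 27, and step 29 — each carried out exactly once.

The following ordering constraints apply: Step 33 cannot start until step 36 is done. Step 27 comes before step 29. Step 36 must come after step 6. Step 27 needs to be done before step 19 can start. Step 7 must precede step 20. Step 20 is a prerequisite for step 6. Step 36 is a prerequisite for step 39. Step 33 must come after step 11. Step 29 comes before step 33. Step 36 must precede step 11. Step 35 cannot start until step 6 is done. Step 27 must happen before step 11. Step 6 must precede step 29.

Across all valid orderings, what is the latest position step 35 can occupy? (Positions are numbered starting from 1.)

Nothing depends on step 35, so it can be the final step, position 11.

11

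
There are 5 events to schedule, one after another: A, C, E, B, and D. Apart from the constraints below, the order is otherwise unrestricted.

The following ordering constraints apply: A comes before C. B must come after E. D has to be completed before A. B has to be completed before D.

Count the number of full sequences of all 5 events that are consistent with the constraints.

1

E is the only event with nothing required before it, so every ordering starts there.
Continuing from there, at each step only one event has all its prerequisites placed, so the ordering is fully determined — there is exactly 1.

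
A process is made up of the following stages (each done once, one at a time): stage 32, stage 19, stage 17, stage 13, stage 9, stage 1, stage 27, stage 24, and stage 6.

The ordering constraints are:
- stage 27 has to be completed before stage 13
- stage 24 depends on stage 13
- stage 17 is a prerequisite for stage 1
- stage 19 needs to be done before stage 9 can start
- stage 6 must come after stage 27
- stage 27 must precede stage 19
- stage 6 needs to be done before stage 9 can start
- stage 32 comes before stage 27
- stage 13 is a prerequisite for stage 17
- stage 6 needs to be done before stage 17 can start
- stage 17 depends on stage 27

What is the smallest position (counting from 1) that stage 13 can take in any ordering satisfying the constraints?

The stages that are forced before stage 13, directly or transitively, are stage 32, stage 27. That's 2 stages.
With 2 mandatory predecessors, the earliest stage 13 can sit is position 2+1 = 3, and placing just those 2 first achieves it.

3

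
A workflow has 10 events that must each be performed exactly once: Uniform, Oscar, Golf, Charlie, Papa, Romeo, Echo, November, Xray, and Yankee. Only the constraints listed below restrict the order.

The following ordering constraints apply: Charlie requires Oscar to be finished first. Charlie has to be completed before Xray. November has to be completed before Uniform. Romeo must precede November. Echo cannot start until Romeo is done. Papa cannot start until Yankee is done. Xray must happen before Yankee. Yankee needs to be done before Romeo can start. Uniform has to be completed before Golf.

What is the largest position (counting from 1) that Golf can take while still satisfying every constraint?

10

Nothing depends on Golf, so it can be the final event, position 10.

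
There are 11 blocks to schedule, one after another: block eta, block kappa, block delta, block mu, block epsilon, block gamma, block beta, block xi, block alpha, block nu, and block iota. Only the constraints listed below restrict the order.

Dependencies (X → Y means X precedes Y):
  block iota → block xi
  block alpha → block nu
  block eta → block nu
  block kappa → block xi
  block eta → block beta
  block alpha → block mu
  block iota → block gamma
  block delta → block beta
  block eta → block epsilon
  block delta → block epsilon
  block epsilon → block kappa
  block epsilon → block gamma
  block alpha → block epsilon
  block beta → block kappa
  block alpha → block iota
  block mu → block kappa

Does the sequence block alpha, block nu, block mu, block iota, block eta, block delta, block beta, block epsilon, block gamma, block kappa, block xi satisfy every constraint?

No

In the proposed order, block nu appears before block eta.
But one of the constraints requires block eta before block nu, so this ordering violates it.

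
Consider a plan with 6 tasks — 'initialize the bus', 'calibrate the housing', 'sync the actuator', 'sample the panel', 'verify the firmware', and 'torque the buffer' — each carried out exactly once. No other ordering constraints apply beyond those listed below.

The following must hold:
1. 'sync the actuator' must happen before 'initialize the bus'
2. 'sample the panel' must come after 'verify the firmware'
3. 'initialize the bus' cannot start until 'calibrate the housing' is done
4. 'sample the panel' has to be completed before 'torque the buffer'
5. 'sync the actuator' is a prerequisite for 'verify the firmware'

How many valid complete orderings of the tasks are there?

The tasks with no prerequisites are 'calibrate the housing', 'sync the actuator'; any of them can be placed first.
Systematically extending each partial ordering one task at a time and counting, there are 14 complete orderings.

14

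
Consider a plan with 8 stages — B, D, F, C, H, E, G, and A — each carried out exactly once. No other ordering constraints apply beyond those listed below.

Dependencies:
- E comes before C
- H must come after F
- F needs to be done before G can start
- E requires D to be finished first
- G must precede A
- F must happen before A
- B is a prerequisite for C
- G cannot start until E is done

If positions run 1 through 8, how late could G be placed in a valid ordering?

The only stage forced after G (directly or by a chain) is A.
With 1 mandatory successor out of 8 stages total, the latest slot for G is 8−1 = 7, and it's reachable by doing all non-successors before G.

7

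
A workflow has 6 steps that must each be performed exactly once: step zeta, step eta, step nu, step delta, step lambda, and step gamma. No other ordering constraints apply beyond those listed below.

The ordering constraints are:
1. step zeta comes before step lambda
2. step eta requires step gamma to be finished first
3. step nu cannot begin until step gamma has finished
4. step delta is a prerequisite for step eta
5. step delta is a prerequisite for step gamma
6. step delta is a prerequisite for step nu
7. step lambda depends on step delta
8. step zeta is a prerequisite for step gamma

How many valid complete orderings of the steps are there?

16

The steps with no prerequisites are step zeta, step delta; any of them can be placed first.
Systematically extending each partial ordering one step at a time and counting, there are 16 complete orderings.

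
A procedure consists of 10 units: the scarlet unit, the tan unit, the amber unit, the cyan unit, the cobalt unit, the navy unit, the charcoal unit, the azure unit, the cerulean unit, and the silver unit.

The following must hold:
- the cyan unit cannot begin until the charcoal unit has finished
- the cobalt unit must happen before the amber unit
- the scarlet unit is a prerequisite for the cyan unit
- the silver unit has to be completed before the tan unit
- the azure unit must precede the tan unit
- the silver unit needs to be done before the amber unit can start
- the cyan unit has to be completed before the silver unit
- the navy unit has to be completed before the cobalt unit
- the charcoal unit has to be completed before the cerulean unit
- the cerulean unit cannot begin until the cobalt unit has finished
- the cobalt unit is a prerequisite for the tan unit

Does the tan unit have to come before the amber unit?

The tan unit and the amber unit are not related by any chain of constraints.
There exist valid orderings with the amber unit before the tan unit, so the tan unit is not required to come first.

No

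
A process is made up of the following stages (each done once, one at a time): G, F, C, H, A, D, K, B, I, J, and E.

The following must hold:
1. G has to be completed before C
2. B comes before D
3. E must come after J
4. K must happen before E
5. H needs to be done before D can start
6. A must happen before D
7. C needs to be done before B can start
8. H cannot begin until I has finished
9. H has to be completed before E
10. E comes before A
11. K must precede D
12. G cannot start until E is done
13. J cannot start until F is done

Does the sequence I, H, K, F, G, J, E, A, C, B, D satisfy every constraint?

No

The sequence places G ahead of E.
That contradicts the constraint that E must precede G.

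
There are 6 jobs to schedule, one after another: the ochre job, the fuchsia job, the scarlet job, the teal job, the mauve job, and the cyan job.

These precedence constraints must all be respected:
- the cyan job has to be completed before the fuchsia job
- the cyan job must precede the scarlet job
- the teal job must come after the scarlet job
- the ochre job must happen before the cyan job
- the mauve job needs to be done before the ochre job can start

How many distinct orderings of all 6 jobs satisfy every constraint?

Only the mauve job has no prerequisites, so it must go first.
Enumerating by repeatedly choosing an available job (one whose prerequisites are all placed) gives 3 distinct complete orderings.

3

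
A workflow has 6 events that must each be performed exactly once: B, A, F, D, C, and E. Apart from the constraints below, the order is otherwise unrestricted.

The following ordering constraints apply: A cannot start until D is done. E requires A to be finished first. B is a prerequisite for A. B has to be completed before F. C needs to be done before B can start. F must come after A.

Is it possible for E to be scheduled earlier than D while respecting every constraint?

Following D → A → E, D must precede E in every valid ordering.
So no valid ordering can have E before D.

No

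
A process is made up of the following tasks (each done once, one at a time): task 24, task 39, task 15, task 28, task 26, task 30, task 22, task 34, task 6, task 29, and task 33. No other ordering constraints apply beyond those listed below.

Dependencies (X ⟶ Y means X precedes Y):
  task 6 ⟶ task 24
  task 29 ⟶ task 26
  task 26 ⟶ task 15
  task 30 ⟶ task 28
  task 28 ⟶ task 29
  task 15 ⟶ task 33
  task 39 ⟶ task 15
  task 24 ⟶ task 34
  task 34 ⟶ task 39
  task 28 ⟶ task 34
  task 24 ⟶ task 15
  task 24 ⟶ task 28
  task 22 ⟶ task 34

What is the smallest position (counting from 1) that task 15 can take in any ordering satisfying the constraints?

10

The tasks that are forced before task 15, directly or transitively, are task 24, task 39, task 28, task 26, task 30, task 22, task 34, task 6, task 29. That's 9 tasks.
With 9 mandatory predecessors, the earliest task 15 can sit is position 9+1 = 10, and placing just those 9 first achieves it.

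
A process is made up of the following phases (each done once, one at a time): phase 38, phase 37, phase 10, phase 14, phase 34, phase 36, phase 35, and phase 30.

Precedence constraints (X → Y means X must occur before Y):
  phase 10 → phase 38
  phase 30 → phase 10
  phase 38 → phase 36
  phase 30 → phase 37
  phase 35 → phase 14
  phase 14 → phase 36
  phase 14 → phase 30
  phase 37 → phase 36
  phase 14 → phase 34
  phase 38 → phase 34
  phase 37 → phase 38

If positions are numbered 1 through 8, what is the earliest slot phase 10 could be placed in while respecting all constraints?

4

Every phase that must precede phase 10 has to come before it. Tracing all chains that end at phase 10, those phases are: phase 14, phase 35, phase 30 — 3 in total.
So at minimum 3 phases come before phase 10, putting phase 10 no earlier than position 4. That position is achievable by scheduling exactly those predecessors first.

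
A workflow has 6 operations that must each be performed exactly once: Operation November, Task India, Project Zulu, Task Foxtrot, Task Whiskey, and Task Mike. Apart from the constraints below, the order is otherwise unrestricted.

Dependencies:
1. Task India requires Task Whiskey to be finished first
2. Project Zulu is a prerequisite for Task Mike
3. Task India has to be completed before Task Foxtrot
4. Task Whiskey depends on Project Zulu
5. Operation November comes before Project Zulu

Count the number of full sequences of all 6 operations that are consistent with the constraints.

4

Only Operation November has no prerequisites, so it must go first.
Systematically extending each partial ordering one operation at a time and counting, there are 4 complete orderings.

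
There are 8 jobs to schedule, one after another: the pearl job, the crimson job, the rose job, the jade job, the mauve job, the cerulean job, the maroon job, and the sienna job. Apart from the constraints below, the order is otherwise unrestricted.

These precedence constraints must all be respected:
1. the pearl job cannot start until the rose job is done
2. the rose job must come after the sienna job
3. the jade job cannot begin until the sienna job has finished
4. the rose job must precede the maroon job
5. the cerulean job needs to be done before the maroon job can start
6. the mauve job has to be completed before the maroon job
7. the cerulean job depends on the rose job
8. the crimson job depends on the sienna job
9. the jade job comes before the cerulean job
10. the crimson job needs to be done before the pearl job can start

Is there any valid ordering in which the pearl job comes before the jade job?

Nothing in the constraints forces the jade job before the pearl job — there is no chain from the jade job to the pearl job.
That means at least one valid schedule has the pearl job before the jade job.

Yes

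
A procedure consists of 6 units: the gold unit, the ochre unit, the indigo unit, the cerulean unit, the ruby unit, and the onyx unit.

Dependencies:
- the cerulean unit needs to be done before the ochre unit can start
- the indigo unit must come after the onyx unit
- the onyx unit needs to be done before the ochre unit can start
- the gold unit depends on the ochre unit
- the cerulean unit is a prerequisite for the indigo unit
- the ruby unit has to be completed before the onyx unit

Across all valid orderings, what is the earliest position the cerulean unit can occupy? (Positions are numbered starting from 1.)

1

The cerulean unit has no prerequisites at all, so it can go in position 1.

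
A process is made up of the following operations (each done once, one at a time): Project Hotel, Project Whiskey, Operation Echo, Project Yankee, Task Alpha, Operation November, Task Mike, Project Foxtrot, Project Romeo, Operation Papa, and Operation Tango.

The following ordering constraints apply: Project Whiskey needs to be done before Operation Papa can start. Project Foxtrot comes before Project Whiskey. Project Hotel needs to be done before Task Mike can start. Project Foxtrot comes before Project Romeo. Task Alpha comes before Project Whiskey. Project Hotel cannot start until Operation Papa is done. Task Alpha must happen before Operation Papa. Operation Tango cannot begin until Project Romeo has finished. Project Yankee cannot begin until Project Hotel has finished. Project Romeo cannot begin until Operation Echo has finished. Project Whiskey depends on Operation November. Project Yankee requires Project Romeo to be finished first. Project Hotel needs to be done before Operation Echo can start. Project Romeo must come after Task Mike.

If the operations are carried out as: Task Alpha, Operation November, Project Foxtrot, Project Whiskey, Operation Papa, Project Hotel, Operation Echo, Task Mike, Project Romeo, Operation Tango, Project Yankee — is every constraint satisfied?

Yes

Checking each listed constraint against this order: for instance, Project Foxtrot is in position 3 and Project Romeo in position 9, so that constraint holds — and the remaining constraints check out the same way.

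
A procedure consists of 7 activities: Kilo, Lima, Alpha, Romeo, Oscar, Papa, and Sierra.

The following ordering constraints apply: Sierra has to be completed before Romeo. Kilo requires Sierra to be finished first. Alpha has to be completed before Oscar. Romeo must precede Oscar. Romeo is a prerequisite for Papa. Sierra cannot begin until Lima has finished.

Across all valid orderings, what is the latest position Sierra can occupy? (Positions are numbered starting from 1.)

3

Every activity that must follow Sierra has to come after it. Tracing all chains starting from Sierra, those activities are: Kilo, Romeo, Oscar, Papa — 4 in total.
With 4 mandatory successors out of 7 activities total, the latest slot for Sierra is 7−4 = 3, and it's reachable by doing all non-successors before Sierra.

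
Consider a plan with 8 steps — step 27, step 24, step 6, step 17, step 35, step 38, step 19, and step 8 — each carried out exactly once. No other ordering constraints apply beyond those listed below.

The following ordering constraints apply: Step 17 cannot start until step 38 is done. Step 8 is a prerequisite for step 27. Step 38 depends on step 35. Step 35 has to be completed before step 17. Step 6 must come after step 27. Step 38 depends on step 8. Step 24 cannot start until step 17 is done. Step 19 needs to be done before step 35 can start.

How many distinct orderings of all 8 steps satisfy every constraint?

46

2 steps have no prerequisites (step 19, step 8), so any of them could come first.
Counting all ways to extend the partial order to a total order gives 46.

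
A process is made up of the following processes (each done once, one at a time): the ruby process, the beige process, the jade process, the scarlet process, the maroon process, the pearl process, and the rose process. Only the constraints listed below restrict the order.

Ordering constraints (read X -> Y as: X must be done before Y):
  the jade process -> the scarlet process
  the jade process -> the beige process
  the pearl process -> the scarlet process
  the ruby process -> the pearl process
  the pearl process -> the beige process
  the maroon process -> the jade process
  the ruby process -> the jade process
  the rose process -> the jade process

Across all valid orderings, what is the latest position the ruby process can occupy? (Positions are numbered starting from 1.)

The processes that are forced after the ruby process, directly or by a chain of constraints, are the beige process, the jade process, the scarlet process, the pearl process. That's 4 processes.
With 4 mandatory successors out of 7 processes total, the latest slot for the ruby process is 7−4 = 3, and it's reachable by doing all non-successors before the ruby process.

3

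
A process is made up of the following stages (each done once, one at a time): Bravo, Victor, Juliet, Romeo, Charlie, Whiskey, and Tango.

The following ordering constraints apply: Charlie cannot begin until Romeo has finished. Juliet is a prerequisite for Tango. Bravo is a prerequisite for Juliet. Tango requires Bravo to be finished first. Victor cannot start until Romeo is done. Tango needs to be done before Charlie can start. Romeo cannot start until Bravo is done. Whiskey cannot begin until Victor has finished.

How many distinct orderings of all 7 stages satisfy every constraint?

Only Bravo has no prerequisites, so it must go first.
Systematically extending each partial ordering one stage at a time and counting, there are 19 complete orderings.

19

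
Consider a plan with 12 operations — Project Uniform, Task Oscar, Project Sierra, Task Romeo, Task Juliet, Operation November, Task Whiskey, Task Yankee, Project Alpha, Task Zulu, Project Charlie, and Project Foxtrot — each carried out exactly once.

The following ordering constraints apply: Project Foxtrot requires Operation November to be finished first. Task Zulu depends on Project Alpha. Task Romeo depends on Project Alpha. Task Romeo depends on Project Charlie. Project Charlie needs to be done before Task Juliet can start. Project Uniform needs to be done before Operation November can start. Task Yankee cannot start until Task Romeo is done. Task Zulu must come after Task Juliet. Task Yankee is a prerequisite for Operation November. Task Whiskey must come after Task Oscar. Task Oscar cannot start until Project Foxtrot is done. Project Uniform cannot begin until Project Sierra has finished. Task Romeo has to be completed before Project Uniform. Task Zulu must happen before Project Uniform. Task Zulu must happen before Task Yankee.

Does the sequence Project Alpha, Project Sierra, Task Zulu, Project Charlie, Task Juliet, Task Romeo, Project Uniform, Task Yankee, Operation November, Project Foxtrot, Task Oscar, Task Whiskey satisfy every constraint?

The sequence places Task Zulu ahead of Task Juliet.
That contradicts the constraint that Task Juliet must precede Task Zulu.

No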